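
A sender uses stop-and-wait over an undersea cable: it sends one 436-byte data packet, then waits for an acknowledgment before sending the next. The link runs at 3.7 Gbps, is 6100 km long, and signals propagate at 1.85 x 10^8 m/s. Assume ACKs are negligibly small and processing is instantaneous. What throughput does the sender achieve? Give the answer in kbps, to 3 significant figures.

t_tx = L/R = 3488/3700000000 = 9.42703e-07 s.
t_prop = 6100000/185000000 = 0.032973 s; RTT = 0.0659459 s.
Cycle = t_tx + RTT = 0.0659469 s.
Throughput = L / cycle = 3488 / 0.0659469 = 52.9 kbps.

52.9 kbps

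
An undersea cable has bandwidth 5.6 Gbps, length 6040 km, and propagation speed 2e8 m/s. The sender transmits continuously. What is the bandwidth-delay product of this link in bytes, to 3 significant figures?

21100000 bytes

Propagation delay = 6040000 / 200000000 = 0.0302 s.
BDP = R × t_prop = 5600000000 × 0.0302 = 169120000 bits.
In bytes: 169120000/8 = 21100000 bytes.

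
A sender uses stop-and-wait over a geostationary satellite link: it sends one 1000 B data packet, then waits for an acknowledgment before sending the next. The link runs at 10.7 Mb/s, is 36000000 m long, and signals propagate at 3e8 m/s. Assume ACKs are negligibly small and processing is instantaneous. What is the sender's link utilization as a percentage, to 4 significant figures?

t_tx = L/R = 8000/10700000 = 0.000747664 s.
t_prop = 36000000/300000000 = 0.12 s; RTT = 0.24 s.
Cycle = t_tx + RTT = 0.240748 s.
Utilization = t_tx / cycle = 0.000747664/0.240748 = 0.3106 %.

0.3106 %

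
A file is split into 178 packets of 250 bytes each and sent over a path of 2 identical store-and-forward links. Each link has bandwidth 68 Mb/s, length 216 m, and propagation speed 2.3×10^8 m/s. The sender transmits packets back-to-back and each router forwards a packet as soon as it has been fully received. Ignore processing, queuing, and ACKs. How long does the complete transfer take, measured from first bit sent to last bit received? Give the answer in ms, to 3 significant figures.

Per-hop transmission t_tx = L/R = 2000/68000000 = 0.0294118 ms.
Per-hop propagation t_prop = 216/2.3e+08 = 0.00093913 ms.
Pipeline fill: first packet needs 2·t_tx to clear all hops; remaining 177 packets each add one t_tx.
Total = (2+178-1)·t_tx + 2·t_prop = 179·0.0294118 + 2·0.00093913 = 5.27 ms.

5.27 ms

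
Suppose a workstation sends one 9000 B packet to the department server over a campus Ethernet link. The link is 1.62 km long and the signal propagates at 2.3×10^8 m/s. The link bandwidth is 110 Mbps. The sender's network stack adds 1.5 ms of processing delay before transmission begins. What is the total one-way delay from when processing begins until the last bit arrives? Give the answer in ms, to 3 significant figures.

L = 9000 × 8 = 72000 bits.
Transmission delay = L/R = 72000 / 110000000 = 0.654545 ms.
Propagation delay = d/s = 1620 m / 2.3e+08 m/s = 0.00704348 ms.
Plus processing delay 1.5 ms = 1.5 ms.
Total = 2.16 ms.

2.16 ms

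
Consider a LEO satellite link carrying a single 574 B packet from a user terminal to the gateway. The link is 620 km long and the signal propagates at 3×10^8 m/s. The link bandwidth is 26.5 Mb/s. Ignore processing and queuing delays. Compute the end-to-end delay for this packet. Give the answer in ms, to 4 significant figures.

L = 574 × 8 = 4592 bits.
Transmission delay = L/R = 4592 / 26500000 = 0.173283 ms.
Propagation delay = d/s = 620000 m / 300000000 m/s = 2.06667 ms.
Total = 2.240 ms.

2.240 ms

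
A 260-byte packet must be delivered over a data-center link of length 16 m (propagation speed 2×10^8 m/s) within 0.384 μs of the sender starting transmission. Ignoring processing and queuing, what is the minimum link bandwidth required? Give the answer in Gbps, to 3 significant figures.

L = 2080 bits.
Propagation delay = 16 / 200000000 = 0.08 μs.
Transmission budget = 0.384 − 0.08 = 0.304 μs.
R ≥ L / t_tx = 2080 bits / 3.04e-07 s = 6.84 Gbps.

6.84 Gbps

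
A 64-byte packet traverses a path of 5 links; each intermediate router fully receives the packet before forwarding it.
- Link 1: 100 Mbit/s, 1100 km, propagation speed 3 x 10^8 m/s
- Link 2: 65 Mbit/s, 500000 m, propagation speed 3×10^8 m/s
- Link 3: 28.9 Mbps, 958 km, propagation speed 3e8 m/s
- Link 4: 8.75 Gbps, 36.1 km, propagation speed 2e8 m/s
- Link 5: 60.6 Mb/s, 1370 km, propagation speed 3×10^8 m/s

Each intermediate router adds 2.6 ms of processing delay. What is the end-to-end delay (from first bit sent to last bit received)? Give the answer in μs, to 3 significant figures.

L = 64 × 8 = 512 bits.
Transmission delays (L/R per hop): 5.12, 7.87692, 17.7163, 0.0585143, 8.44884 μs; sum = 39.2205 μs.
Propagation delays (d/s per hop): 3666.67, 1666.67, 3193.33, 180.5, 4566.67 μs; sum = 13273.8 μs.
Processing at 4 router(s): 4 × 2.6 ms = 10400 μs.
End-to-end = 23700 μs.

23700 μs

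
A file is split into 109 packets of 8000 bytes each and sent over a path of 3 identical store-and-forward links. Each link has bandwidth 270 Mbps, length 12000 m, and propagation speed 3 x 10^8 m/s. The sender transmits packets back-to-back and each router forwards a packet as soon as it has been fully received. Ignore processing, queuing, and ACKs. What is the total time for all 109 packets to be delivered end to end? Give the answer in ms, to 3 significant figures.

26.4 ms

Per-hop transmission t_tx = L/R = 64000/270000000 = 0.237037 ms.
Per-hop propagation t_prop = 12000/300000000 = 0.04 ms.
Pipeline fill: first packet needs 3·t_tx to clear all hops; remaining 108 packets each add one t_tx.
Total = (3+109-1)·t_tx + 3·t_prop = 111·0.237037 + 3·0.04 = 26.4 ms.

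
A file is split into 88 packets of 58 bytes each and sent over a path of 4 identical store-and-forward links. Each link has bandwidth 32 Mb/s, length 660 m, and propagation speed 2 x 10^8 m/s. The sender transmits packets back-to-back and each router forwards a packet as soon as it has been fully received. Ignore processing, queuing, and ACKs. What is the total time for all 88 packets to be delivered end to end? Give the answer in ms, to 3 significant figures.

1.33 ms

Per-hop transmission t_tx = L/R = 464/32000000 = 0.0145 ms.
Per-hop propagation t_prop = 660/200000000 = 0.0033 ms.
Pipeline fill: first packet needs 4·t_tx to clear all hops; remaining 87 packets each add one t_tx.
Total = (4+88-1)·t_tx + 4·t_prop = 91·0.0145 + 4·0.0033 = 1.33 ms.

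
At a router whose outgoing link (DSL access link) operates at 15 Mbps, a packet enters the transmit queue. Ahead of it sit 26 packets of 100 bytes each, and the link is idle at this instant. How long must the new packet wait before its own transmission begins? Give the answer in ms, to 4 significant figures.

Each queued packet: L/R = 800/15000000 = 0.0533333 ms.
26 queued → 1.38667 ms.
Queuing delay = 1.387 ms.

1.387 ms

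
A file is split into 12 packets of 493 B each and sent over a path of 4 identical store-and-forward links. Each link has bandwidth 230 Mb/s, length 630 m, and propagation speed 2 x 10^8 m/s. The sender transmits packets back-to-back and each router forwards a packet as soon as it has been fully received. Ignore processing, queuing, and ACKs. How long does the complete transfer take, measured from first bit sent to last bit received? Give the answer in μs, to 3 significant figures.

270 μs

Per-hop transmission t_tx = L/R = 3944/230000000 = 17.1478 μs.
Per-hop propagation t_prop = 630/200000000 = 3.15 μs.
Pipeline fill: first packet needs 4·t_tx to clear all hops; remaining 11 packets each add one t_tx.
Total = (4+12-1)·t_tx + 4·t_prop = 15·17.1478 + 4·3.15 = 270 μs.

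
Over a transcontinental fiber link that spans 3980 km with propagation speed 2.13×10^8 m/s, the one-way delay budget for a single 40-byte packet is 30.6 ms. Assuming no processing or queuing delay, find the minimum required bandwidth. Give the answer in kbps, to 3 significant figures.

26.9 kbps

L = 320 bits.
Propagation delay = 3980000 / 213000000 = 18.6854 ms.
Transmission budget = 30.6 − 18.6854 = 11.9146 ms.
R ≥ L / t_tx = 320 bits / 0.0119146 s = 26.9 kbps.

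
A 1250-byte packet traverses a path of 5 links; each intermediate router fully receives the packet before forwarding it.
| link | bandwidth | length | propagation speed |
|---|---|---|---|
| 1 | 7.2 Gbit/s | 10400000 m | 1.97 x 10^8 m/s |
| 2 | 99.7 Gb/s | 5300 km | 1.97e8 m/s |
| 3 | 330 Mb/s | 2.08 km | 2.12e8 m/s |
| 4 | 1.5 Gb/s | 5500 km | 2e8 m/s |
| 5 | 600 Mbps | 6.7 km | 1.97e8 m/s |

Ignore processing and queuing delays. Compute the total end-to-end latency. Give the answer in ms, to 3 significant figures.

107 ms

L = 1250 × 8 = 10000 bits.
Transmission delays (L/R per hop): 0.00138889, 0.000100301, 0.030303, 0.00666667, 0.0166667 ms; sum = 0.0551256 ms.
Propagation delays (d/s per hop): 52.7919, 26.9036, 0.00981132, 27.5, 0.0340102 ms; sum = 107.239 ms.
End-to-end = 107 ms.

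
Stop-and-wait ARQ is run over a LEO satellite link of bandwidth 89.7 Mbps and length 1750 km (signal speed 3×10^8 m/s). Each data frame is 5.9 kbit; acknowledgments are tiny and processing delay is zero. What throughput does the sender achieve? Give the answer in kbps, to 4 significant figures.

502.9 kbps

t_tx = L/R = 5900/89700000 = 6.57748e-05 s.
t_prop = 1750000/300000000 = 0.00583333 s; RTT = 0.0116667 s.
Cycle = t_tx + RTT = 0.0117324 s.
Throughput = L / cycle = 5900 / 0.0117324 = 502.9 kbps.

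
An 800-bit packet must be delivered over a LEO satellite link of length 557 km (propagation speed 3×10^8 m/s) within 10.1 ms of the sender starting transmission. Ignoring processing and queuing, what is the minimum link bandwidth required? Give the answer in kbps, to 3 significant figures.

97.0 kbps

Propagation delay = 557000 / 300000000 = 1.85667 ms.
Transmission budget = 10.1 − 1.85667 = 8.24333 ms.
R ≥ L / t_tx = 800 bits / 0.00824333 s = 97.0 kbps.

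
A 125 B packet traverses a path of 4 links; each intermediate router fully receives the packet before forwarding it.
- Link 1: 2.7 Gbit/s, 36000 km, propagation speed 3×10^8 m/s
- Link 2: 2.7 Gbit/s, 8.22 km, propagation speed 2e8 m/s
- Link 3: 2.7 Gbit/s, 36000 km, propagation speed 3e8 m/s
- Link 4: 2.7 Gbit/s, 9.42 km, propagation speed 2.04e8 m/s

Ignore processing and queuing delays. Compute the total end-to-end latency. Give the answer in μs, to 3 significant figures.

240000 μs

L = 125 × 8 = 1000 bits.
Transmission delay per hop = L/R = 1000/2700000000 = 0.37037 μs; 4 hops → 1.48148 μs.
Propagation delays (d/s per hop): 120000, 41.1, 120000, 46.1765 μs; sum = 240087 μs.
End-to-end = 240000 μs.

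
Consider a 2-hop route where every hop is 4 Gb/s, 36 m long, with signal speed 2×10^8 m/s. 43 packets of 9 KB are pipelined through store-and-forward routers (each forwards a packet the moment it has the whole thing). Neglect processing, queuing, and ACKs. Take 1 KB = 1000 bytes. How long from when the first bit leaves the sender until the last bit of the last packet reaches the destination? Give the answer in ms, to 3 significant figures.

0.792 ms

Per-hop transmission t_tx = L/R = 72000/4000000000 = 0.018 ms.
Per-hop propagation t_prop = 36/200000000 = 0.00018 ms.
Pipeline fill: first packet needs 2·t_tx to clear all hops; remaining 42 packets each add one t_tx.
Total = (2+43-1)·t_tx + 2·t_prop = 44·0.018 + 2·0.00018 = 0.792 ms.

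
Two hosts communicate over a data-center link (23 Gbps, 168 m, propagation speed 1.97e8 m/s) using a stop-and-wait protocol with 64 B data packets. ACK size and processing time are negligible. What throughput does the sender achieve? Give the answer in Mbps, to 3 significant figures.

296 Mbps

t_tx = L/R = 512/23000000000 = 2.22609e-08 s.
t_prop = 168/197000000 = 8.52792e-07 s; RTT = 1.70558e-06 s.
Cycle = t_tx + RTT = 1.72784e-06 s.
Throughput = L / cycle = 512 / 1.72784e-06 = 296 Mbps.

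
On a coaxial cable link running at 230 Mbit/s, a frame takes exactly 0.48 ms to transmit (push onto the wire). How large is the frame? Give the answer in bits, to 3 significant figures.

110000 bits

L = R × t_tx = 230000000 b/s × 0.00048 s = 110400 bits.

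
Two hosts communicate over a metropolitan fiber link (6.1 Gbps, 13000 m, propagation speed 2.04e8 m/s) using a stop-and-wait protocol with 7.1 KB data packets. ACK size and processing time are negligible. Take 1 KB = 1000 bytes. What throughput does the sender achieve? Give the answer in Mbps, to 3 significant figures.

t_tx = L/R = 56800/6100000000 = 9.31148e-06 s.
t_prop = 13000/204000000 = 6.37255e-05 s; RTT = 0.000127451 s.
Cycle = t_tx + RTT = 0.000136762 s.
Throughput = L / cycle = 56800 / 0.000136762 = 415 Mbps.

415 Mbps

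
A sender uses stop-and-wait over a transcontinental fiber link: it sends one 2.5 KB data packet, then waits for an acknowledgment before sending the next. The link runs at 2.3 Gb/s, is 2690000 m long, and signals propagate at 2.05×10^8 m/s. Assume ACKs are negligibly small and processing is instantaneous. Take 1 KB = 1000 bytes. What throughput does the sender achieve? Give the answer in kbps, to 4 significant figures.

761.8 kbps

t_tx = L/R = 20000/2300000000 = 8.69565e-06 s.
t_prop = 2690000/2.05e+08 = 0.013122 s; RTT = 0.0262439 s.
Cycle = t_tx + RTT = 0.0262526 s.
Throughput = L / cycle = 20000 / 0.0262526 = 761.8 kbps.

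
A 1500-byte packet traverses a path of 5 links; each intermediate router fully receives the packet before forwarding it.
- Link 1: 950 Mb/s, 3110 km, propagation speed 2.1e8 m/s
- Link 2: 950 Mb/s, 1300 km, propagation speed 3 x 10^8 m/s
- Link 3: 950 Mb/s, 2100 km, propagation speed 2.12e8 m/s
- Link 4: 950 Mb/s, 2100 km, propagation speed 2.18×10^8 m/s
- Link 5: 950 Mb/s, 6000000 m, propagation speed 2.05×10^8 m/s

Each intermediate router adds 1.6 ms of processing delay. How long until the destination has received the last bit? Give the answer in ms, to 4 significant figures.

74.41 ms

L = 1500 × 8 = 12000 bits.
Transmission delay per hop = L/R = 12000/950000000 = 0.0126316 ms; 5 hops → 0.0631579 ms.
Propagation delays (d/s per hop): 14.8095, 4.33333, 9.90566, 9.63303, 29.2683 ms; sum = 67.9498 ms.
Processing at 4 router(s): 4 × 1.6 ms = 6.4 ms.
End-to-end = 74.41 ms.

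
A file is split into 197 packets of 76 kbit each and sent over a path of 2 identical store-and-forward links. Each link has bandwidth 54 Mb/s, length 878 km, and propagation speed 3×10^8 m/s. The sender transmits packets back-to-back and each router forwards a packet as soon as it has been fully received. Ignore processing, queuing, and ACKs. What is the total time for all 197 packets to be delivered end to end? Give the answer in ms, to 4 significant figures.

284.5 ms

Per-hop transmission t_tx = L/R = 76000/54000000 = 1.40741 ms.
Per-hop propagation t_prop = 878000/300000000 = 2.92667 ms.
Pipeline fill: first packet needs 2·t_tx to clear all hops; remaining 196 packets each add one t_tx.
Total = (2+197-1)·t_tx + 2·t_prop = 198·1.40741 + 2·2.92667 = 284.5 ms.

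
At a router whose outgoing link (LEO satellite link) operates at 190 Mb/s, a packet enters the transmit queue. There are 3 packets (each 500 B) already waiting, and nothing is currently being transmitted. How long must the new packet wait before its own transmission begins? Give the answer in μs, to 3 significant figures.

Each queued packet: L/R = 4000/190000000 = 21.0526 μs.
3 queued → 63.1579 μs.
Queuing delay = 63.2 μs.

63.2 μs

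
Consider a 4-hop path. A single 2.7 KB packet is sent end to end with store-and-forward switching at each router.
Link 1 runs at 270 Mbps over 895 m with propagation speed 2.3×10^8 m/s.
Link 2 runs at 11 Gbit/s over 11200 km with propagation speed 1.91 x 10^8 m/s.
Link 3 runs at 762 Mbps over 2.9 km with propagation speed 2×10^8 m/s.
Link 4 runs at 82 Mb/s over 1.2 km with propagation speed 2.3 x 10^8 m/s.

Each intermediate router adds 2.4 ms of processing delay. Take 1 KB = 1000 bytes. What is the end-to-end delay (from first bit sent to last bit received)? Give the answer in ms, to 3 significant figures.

66.2 ms

L = 21600 bits.
Transmission delays (L/R per hop): 0.08, 0.00196364, 0.0283465, 0.263415 ms; sum = 0.373725 ms.
Propagation delays (d/s per hop): 0.0038913, 58.6387, 0.0145, 0.00521739 ms; sum = 58.6624 ms.
Processing at 3 router(s): 3 × 2.4 ms = 7.2 ms.
End-to-end = 66.2 ms.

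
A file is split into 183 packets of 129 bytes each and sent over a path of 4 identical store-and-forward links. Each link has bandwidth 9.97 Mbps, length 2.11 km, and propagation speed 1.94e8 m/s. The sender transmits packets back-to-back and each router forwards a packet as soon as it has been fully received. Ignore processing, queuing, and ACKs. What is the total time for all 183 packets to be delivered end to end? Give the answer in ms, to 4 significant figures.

19.30 ms

Per-hop transmission t_tx = L/R = 1032/9970000 = 0.103511 ms.
Per-hop propagation t_prop = 2110/194000000 = 0.0108763 ms.
Pipeline fill: first packet needs 4·t_tx to clear all hops; remaining 182 packets each add one t_tx.
Total = (4+183-1)·t_tx + 4·t_prop = 186·0.103511 + 4·0.0108763 = 19.30 ms.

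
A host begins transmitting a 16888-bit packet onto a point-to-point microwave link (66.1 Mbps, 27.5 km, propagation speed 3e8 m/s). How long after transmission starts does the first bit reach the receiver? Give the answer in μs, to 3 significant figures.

First bit experiences only propagation delay: d/s = 27500/300000000 = 91.7 μs.

91.7 μs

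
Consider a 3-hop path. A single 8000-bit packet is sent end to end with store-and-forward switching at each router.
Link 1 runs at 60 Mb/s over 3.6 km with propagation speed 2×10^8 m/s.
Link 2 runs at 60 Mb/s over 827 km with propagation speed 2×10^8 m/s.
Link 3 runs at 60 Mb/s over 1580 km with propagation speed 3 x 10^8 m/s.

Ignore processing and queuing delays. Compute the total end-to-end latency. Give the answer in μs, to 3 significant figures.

9820 μs

Transmission delay per hop = L/R = 8000/60000000 = 133.333 μs; 3 hops → 400 μs.
Propagation delays (d/s per hop): 18, 4135, 5266.67 μs; sum = 9419.67 μs.
End-to-end = 9820 μs.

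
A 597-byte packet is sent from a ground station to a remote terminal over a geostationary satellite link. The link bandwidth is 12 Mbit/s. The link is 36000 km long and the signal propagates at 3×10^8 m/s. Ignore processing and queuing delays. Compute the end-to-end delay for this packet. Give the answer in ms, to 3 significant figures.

120 ms

L = 597 × 8 = 4776 bits.
Transmission delay = L/R = 4776 / 12000000 = 0.398 ms.
Propagation delay = d/s = 36000000 m / 300000000 m/s = 120 ms.
Total = 120 ms.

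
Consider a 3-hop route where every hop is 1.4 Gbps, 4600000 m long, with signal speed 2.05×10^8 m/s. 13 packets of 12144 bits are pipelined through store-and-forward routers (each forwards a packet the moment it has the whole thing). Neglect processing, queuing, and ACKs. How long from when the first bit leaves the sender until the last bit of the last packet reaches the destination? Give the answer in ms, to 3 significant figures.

Per-hop transmission t_tx = L/R = 12144/1400000000 = 0.00867429 ms.
Per-hop propagation t_prop = 4600000/2.05e+08 = 22.439 ms.
Pipeline fill: first packet needs 3·t_tx to clear all hops; remaining 12 packets each add one t_tx.
Total = (3+13-1)·t_tx + 3·t_prop = 15·0.00867429 + 3·22.439 = 67.4 ms.

67.4 ms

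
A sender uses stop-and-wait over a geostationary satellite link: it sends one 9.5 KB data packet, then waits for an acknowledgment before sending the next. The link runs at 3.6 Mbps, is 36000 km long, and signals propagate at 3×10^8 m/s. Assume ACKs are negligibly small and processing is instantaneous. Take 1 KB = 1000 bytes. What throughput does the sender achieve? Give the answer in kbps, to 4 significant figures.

t_tx = L/R = 76000/3600000 = 0.0211111 s.
t_prop = 36000000/300000000 = 0.12 s; RTT = 0.24 s.
Cycle = t_tx + RTT = 0.261111 s.
Throughput = L / cycle = 76000 / 0.261111 = 291.1 kbps.

291.1 kbps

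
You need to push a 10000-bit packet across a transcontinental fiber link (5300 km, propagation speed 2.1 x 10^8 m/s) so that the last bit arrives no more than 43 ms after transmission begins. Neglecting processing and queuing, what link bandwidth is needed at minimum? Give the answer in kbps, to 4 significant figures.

Propagation delay = 5300000 / 210000000 = 25.2381 ms.
Transmission budget = 43 − 25.2381 = 17.7619 ms.
R ≥ L / t_tx = 10000 bits / 0.0177619 s = 563.0 kbps.

563.0 kbps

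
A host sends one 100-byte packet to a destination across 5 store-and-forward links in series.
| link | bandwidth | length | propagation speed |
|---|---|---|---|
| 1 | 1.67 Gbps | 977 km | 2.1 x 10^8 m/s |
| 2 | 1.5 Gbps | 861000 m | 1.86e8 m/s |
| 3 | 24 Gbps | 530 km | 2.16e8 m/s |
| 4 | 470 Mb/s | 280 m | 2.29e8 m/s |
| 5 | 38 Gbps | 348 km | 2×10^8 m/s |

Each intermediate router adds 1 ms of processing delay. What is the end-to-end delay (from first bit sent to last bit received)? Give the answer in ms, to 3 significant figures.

17.5 ms

L = 100 × 8 = 800 bits.
Transmission delays (L/R per hop): 0.000479042, 0.000533333, 3.33333e-05, 0.00170213, 2.10526e-05 ms; sum = 0.00276889 ms.
Propagation delays (d/s per hop): 4.65238, 4.62903, 2.4537, 0.00122271, 1.74 ms; sum = 13.4763 ms.
Processing at 4 router(s): 4 × 1 ms = 4 ms.
End-to-end = 17.5 ms.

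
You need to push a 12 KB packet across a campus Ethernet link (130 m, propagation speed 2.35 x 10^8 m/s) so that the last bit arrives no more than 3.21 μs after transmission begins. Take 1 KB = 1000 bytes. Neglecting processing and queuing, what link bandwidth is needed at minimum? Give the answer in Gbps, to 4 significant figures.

36.13 Gbps

L = 96000 bits.
Propagation delay = 130 / 235000000 = 0.553191 μs.
Transmission budget = 3.21 − 0.553191 = 2.65681 μs.
R ≥ L / t_tx = 96000 bits / 2.65681e-06 s = 36.13 Gbps.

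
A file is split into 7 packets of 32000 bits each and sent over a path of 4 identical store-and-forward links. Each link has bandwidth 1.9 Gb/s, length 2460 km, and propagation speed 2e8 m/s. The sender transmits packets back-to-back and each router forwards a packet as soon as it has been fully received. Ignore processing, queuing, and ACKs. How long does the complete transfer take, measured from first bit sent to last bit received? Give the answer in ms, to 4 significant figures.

Per-hop transmission t_tx = L/R = 32000/1900000000 = 0.0168421 ms.
Per-hop propagation t_prop = 2460000/200000000 = 12.3 ms.
Pipeline fill: first packet needs 4·t_tx to clear all hops; remaining 6 packets each add one t_tx.
Total = (4+7-1)·t_tx + 4·t_prop = 10·0.0168421 + 4·12.3 = 49.37 ms.

49.37 ms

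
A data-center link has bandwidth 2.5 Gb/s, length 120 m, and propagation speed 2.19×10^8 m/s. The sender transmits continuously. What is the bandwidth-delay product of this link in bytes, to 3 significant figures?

171 bytes

Propagation delay = 120 / 219000000 = 5.47945e-07 s.
BDP = R × t_prop = 2500000000 × 5.47945e-07 = 1369.86 bits.
In bytes: 1369.86/8 = 171 bytes.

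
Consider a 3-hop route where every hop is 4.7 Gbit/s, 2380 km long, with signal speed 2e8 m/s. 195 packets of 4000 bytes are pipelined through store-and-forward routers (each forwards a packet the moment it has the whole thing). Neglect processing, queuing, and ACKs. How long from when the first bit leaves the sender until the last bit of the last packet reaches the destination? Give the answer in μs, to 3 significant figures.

37000 μs

Per-hop transmission t_tx = L/R = 32000/4700000000 = 6.80851 μs.
Per-hop propagation t_prop = 2380000/200000000 = 11900 μs.
Pipeline fill: first packet needs 3·t_tx to clear all hops; remaining 194 packets each add one t_tx.
Total = (3+195-1)·t_tx + 3·t_prop = 197·6.80851 + 3·11900 = 37000 μs.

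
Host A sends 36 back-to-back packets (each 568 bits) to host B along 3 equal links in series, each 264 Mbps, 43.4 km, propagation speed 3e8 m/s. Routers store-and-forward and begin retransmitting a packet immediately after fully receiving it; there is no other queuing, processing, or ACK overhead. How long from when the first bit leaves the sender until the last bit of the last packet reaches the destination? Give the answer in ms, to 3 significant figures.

Per-hop transmission t_tx = L/R = 568/264000000 = 0.00215152 ms.
Per-hop propagation t_prop = 43400/300000000 = 0.144667 ms.
Pipeline fill: first packet needs 3·t_tx to clear all hops; remaining 35 packets each add one t_tx.
Total = (3+36-1)·t_tx + 3·t_prop = 38·0.00215152 + 3·0.144667 = 0.516 ms.

0.516 ms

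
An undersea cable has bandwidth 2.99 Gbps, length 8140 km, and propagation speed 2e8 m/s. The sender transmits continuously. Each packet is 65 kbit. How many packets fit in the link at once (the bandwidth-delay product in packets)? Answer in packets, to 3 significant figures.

1870 packets

Propagation delay = 8140000 / 200000000 = 0.0407 s.
BDP = R × t_prop = 2990000000 × 0.0407 = 121693000 bits.
In packets of 65000 bits: 1870 packets.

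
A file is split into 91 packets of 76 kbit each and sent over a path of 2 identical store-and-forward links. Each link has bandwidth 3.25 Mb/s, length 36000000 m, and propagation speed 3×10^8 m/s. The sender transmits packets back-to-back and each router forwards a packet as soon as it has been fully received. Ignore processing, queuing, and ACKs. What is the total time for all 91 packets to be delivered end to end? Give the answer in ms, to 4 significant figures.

Per-hop transmission t_tx = L/R = 76000/3250000 = 23.3846 ms.
Per-hop propagation t_prop = 36000000/300000000 = 120 ms.
Pipeline fill: first packet needs 2·t_tx to clear all hops; remaining 90 packets each add one t_tx.
Total = (2+91-1)·t_tx + 2·t_prop = 92·23.3846 + 2·120 = 2391 ms.

2391 ms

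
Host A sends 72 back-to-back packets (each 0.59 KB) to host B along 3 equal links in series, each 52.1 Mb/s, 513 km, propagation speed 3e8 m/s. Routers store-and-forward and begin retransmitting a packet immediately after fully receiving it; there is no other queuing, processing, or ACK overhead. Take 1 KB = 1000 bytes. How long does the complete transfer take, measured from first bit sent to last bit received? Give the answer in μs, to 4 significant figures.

Per-hop transmission t_tx = L/R = 4720/52100000 = 90.595 μs.
Per-hop propagation t_prop = 513000/300000000 = 1710 μs.
Pipeline fill: first packet needs 3·t_tx to clear all hops; remaining 71 packets each add one t_tx.
Total = (3+72-1)·t_tx + 3·t_prop = 74·90.595 + 3·1710 = 11830 μs.

11830 μs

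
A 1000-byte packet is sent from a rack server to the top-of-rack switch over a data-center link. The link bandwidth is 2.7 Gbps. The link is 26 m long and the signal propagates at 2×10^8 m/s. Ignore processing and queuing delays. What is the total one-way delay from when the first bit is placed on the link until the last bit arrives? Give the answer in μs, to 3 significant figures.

3.09 μs

L = 1000 × 8 = 8000 bits.
Transmission delay = L/R = 8000 / 2700000000 = 2.96296 μs.
Propagation delay = d/s = 26 m / 200000000 m/s = 0.13 μs.
Total = 3.09 μs.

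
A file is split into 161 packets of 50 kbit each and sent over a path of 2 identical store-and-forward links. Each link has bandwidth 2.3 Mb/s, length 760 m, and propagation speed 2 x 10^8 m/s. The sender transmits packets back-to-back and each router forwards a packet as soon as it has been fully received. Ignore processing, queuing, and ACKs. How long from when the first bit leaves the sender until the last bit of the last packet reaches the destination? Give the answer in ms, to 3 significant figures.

Per-hop transmission t_tx = L/R = 50000/2300000 = 21.7391 ms.
Per-hop propagation t_prop = 760/200000000 = 0.0038 ms.
Pipeline fill: first packet needs 2·t_tx to clear all hops; remaining 160 packets each add one t_tx.
Total = (2+161-1)·t_tx + 2·t_prop = 162·21.7391 + 2·0.0038 = 3520 ms.

3520 ms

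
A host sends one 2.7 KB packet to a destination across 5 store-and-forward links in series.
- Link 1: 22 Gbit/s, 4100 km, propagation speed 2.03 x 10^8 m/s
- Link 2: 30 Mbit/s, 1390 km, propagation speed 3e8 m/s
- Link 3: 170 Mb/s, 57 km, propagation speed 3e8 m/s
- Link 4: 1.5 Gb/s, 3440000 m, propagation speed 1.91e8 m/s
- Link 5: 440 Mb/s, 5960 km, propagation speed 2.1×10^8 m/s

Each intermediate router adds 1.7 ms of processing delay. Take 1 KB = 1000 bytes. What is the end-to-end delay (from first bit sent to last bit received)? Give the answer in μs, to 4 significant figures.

L = 21600 bits.
Transmission delays (L/R per hop): 0.981818, 720, 127.059, 14.4, 49.0909 μs; sum = 911.532 μs.
Propagation delays (d/s per hop): 20197, 4633.33, 190, 18010.5, 28381 μs; sum = 71411.8 μs.
Processing at 4 router(s): 4 × 1.7 ms = 6800 μs.
End-to-end = 79120 μs.

79120 μs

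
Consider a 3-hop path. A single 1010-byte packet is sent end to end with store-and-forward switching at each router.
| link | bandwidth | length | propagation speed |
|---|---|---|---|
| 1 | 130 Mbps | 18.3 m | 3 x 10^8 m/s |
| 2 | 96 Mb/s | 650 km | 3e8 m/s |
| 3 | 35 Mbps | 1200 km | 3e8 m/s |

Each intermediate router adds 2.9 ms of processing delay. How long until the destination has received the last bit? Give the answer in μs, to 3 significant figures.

12300 μs

L = 1010 × 8 = 8080 bits.
Transmission delays (L/R per hop): 62.1538, 84.1667, 230.857 μs; sum = 377.178 μs.
Propagation delays (d/s per hop): 0.061, 2166.67, 4000 μs; sum = 6166.73 μs.
Processing at 2 router(s): 2 × 2.9 ms = 5800 μs.
End-to-end = 12300 μs.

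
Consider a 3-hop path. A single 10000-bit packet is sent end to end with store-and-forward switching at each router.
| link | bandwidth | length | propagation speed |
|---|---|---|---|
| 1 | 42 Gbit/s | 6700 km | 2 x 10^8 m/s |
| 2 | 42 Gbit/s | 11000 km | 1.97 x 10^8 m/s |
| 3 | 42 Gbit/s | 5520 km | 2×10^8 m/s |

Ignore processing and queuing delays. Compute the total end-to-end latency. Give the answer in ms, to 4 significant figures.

116.9 ms

Transmission delay per hop = L/R = 10000/42000000000 = 0.000238095 ms; 3 hops → 0.000714286 ms.
Propagation delays (d/s per hop): 33.5, 55.8376, 27.6 ms; sum = 116.938 ms.
End-to-end = 116.9 ms.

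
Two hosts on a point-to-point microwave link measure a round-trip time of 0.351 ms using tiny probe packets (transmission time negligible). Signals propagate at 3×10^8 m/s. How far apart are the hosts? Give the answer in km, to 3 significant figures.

52.7 km

One-way propagation = RTT/2 = 0.1755 ms.
d = s × t = 300000000 × 0.0001755 = 52.7 km.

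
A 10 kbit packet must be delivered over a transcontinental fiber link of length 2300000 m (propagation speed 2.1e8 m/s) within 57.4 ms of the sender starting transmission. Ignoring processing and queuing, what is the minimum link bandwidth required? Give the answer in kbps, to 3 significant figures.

Propagation delay = 2300000 / 210000000 = 10.9524 ms.
Transmission budget = 57.4 − 10.9524 = 46.4476 ms.
R ≥ L / t_tx = 10000 bits / 0.0464476 s = 215 kbps.

215 kbps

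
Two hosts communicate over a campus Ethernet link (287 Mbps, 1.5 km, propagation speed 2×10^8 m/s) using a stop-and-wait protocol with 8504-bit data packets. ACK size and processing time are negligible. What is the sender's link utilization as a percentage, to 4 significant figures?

66.39 %

t_tx = L/R = 8504/287000000 = 2.96307e-05 s.
t_prop = 1500/200000000 = 7.5e-06 s; RTT = 1.5e-05 s.
Cycle = t_tx + RTT = 4.46307e-05 s.
Utilization = t_tx / cycle = 2.96307e-05/4.46307e-05 = 66.39 %.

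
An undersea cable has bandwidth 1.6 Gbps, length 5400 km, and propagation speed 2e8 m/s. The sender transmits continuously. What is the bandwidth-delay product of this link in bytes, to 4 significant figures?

5400000 bytes

Propagation delay = 5400000 / 200000000 = 0.027 s.
BDP = R × t_prop = 1600000000 × 0.027 = 43200000 bits.
In bytes: 43200000/8 = 5400000 bytes.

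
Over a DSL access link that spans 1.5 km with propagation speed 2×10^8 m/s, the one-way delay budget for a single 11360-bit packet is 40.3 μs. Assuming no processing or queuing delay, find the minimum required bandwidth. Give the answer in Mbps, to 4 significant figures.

346.3 Mbps

Propagation delay = 1500 / 200000000 = 7.5 μs.
Transmission budget = 40.3 − 7.5 = 32.8 μs.
R ≥ L / t_tx = 11360 bits / 3.28e-05 s = 346.3 Mbps.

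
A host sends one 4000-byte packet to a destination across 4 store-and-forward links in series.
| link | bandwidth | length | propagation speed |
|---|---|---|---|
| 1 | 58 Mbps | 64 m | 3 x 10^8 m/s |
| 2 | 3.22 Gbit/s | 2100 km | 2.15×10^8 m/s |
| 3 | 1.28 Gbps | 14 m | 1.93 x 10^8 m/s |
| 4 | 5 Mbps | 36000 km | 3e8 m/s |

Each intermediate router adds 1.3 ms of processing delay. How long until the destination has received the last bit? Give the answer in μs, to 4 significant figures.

140700 μs

L = 4000 × 8 = 32000 bits.
Transmission delays (L/R per hop): 551.724, 9.93789, 25, 6400 μs; sum = 6986.66 μs.
Propagation delays (d/s per hop): 0.213333, 9767.44, 0.0725389, 120000 μs; sum = 129768 μs.
Processing at 3 router(s): 3 × 1.3 ms = 3900 μs.
End-to-end = 140700 μs.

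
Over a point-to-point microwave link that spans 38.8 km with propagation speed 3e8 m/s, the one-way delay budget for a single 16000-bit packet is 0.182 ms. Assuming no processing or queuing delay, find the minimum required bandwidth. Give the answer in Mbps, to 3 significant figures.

Propagation delay = 38800 / 300000000 = 0.129333 ms.
Transmission budget = 0.182 − 0.129333 = 0.0526667 ms.
R ≥ L / t_tx = 16000 bits / 5.26667e-05 s = 304 Mbps.

304 Mbps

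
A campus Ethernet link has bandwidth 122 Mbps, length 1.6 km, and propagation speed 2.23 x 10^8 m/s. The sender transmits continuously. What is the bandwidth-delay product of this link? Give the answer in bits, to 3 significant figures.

Propagation delay = 1600 / 223000000 = 7.17489e-06 s.
BDP = R × t_prop = 122000000 × 7.17489e-06 = 875.336 bits.

875 bits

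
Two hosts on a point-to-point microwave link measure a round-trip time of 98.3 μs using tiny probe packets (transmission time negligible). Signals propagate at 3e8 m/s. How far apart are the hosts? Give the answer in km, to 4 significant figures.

14.75 km

One-way propagation = RTT/2 = 49.15 μs.
d = s × t = 300000000 × 4.915e-05 = 14.75 km.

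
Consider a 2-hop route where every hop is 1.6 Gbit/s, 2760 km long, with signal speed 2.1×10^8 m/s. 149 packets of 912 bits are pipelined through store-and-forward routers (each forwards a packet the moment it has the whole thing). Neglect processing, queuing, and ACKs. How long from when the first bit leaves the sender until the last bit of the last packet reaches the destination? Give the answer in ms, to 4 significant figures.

Per-hop transmission t_tx = L/R = 912/1600000000 = 0.00057 ms.
Per-hop propagation t_prop = 2760000/210000000 = 13.1429 ms.
Pipeline fill: first packet needs 2·t_tx to clear all hops; remaining 148 packets each add one t_tx.
Total = (2+149-1)·t_tx + 2·t_prop = 150·0.00057 + 2·13.1429 = 26.37 ms.

26.37 ms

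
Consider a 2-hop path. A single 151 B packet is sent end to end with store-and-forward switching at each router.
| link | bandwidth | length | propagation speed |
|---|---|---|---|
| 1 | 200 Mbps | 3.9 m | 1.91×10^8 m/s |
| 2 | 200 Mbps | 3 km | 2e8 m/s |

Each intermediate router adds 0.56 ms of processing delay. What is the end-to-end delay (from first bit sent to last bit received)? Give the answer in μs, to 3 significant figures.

L = 151 × 8 = 1208 bits.
Transmission delay per hop = L/R = 1208/200000000 = 6.04 μs; 2 hops → 12.08 μs.
Propagation delays (d/s per hop): 0.0204188, 15 μs; sum = 15.0204 μs.
Processing at 1 router(s): 1 × 0.56 ms = 560 μs.
End-to-end = 587 μs.

587 μs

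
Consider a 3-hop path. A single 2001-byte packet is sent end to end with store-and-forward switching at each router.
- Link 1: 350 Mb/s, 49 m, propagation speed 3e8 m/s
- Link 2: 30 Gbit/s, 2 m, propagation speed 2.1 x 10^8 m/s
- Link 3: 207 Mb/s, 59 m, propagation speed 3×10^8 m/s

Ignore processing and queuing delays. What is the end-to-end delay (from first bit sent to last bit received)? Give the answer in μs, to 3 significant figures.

L = 2001 × 8 = 16008 bits.
Transmission delays (L/R per hop): 45.7371, 0.5336, 77.3333 μs; sum = 123.604 μs.
Propagation delays (d/s per hop): 0.163333, 0.00952381, 0.196667 μs; sum = 0.369524 μs.
End-to-end = 124 μs.

124 μs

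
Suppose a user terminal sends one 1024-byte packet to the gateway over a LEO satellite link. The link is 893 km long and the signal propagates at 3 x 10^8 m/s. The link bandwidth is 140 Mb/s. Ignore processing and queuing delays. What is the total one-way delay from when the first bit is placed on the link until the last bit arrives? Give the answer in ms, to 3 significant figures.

L = 1024 × 8 = 8192 bits.
Transmission delay = L/R = 8192 / 140000000 = 0.0585143 ms.
Propagation delay = d/s = 893000 m / 300000000 m/s = 2.97667 ms.
Total = 3.04 ms.

3.04 ms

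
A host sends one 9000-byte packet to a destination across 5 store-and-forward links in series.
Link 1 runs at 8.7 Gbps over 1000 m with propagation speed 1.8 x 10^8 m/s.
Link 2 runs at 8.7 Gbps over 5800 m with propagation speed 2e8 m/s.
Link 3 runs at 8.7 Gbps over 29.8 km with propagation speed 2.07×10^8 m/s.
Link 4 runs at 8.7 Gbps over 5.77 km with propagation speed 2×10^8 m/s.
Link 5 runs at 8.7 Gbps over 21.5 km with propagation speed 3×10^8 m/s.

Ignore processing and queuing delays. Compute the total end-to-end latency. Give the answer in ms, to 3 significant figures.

0.320 ms

L = 9000 × 8 = 72000 bits.
Transmission delay per hop = L/R = 72000/8700000000 = 0.00827586 ms; 5 hops → 0.0413793 ms.
Propagation delays (d/s per hop): 0.00555556, 0.029, 0.143961, 0.02885, 0.0716667 ms; sum = 0.279034 ms.
End-to-end = 0.320 ms.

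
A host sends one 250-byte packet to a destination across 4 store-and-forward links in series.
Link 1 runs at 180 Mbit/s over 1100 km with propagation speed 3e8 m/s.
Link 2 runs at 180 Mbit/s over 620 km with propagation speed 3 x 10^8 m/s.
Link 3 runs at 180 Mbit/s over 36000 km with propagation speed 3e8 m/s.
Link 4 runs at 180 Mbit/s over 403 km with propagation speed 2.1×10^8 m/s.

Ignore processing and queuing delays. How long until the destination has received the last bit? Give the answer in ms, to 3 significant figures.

L = 250 × 8 = 2000 bits.
Transmission delay per hop = L/R = 2000/180000000 = 0.0111111 ms; 4 hops → 0.0444444 ms.
Propagation delays (d/s per hop): 3.66667, 2.06667, 120, 1.91905 ms; sum = 127.652 ms.
End-to-end = 128 ms.

128 ms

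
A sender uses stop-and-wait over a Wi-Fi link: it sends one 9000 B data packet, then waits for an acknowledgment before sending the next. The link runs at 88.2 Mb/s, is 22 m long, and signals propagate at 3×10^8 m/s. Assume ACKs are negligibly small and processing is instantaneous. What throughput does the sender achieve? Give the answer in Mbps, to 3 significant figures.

t_tx = L/R = 72000/88200000 = 0.000816327 s.
t_prop = 22/300000000 = 7.33333e-08 s; RTT = 1.46667e-07 s.
Cycle = t_tx + RTT = 0.000816473 s.
Throughput = L / cycle = 72000 / 0.000816473 = 88.2 Mbps.

88.2 Mbps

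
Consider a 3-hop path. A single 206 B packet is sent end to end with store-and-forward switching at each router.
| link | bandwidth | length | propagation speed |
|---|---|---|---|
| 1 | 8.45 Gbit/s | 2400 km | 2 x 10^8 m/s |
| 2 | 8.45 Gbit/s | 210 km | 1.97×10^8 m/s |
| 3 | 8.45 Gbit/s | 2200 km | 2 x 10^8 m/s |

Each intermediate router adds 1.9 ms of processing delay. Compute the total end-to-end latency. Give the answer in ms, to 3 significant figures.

L = 206 × 8 = 1648 bits.
Transmission delay per hop = L/R = 1648/8.45e+09 = 0.00019503 ms; 3 hops → 0.000585089 ms.
Propagation delays (d/s per hop): 12, 1.06599, 11 ms; sum = 24.066 ms.
Processing at 2 router(s): 2 × 1.9 ms = 3.8 ms.
End-to-end = 27.9 ms.

27.9 ms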